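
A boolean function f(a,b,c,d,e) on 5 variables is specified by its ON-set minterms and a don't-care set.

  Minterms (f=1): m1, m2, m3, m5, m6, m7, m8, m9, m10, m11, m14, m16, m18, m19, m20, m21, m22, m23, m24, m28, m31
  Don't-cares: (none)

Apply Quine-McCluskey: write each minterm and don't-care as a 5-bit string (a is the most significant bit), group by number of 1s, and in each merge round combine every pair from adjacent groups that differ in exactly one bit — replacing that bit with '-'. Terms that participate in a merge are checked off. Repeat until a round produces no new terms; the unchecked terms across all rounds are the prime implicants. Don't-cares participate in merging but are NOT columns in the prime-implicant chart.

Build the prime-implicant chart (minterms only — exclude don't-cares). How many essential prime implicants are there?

4

[col 0] 00001*, 00010*, 00011*, 00101*, 00110*, 00111*, 01000*, 01001*, 01010*, 01011*, 01110*, 10000*, 10010*, 10011*, 10100*, 10101*, 10110*, 10111*, 11000*, 11100*, 11111*
[col 1] -0010*, -0011*, -0101*, -0110*, -0111*, -1000, 0-001*, 0-010*, 0-011*, 0-110*, 00-01*, 00-10*, 00-11*, 000-1*, 0001-*, 001-1*, 0011-*, 01-10*, 010-0*, 010-1*, 0100-*, 0101-*, 1-000*, 1-100*, 1-111, 10-00*, 10-10*, 10-11*, 100-0*, 1001-*, 101-0*, 101-1*, 1010-*, 1011-*, 11-00*
[col 2] -0-10*, -0-11*, -001-*, -01-1, -011-*, 0--10, 0-0-1, 0-01-, 00--1, 00-1-*, 010--, 1--00, 10--0, 10-1-*, 101--
[col 3] -0-1-
Prime implicants: -0-1-, -01-1, -1000, 0--10, 0-0-1, 0-01-, 00--1, 010--, 1--00, 1-111, 10--0, 101--
PI chart (minterm → PIs covering it):
  1 | 0-0-1,00--1
  2 | -0-1-,0--10,0-01-
  3 | -0-1-,0-0-1,0-01-,00--1
  5 | -01-1,00--1
  6 | -0-1-,0--10
  7 | -0-1-,-01-1,00--1
  8 | -1000,010--
  9 | 0-0-1,010--
  10 | 0--10,0-01-,010--
  11 | 0-0-1,0-01-,010--
  14 | 0--10  (sole → essential)
  16 | 1--00,10--0
  18 | -0-1-,10--0
  19 | -0-1-  (sole → essential)
  20 | 1--00,10--0,101--
  21 | -01-1,101--
  22 | -0-1-,10--0,101--
  23 | -0-1-,-01-1,1-111,101--
  24 | -1000,1--00
  28 | 1--00  (sole → essential)
  31 | 1-111  (sole → essential)
Essential prime implicants: -0-1-, 0--10, 1--00, 1-111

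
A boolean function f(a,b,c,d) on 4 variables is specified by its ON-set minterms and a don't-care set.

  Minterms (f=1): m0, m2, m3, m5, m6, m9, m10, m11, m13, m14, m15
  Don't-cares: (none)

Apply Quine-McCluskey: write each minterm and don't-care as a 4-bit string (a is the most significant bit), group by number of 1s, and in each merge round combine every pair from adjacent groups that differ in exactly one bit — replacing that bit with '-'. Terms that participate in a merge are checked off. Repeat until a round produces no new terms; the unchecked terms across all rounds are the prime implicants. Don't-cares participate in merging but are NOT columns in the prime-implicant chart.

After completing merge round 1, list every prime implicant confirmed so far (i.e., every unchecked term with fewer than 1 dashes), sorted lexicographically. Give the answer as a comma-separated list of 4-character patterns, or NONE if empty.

[col 0] 0000*, 0010*, 0011*, 0101*, 0110*, 1001*, 1010*, 1011*, 1101*, 1110*, 1111*
[col 1] -010*, -011*, -101, -110*, 0-10*, 00-0, 001-*, 1-01*, 1-10*, 1-11*, 10-1*, 101-*, 11-1*, 111-*
[col 2] --10, -01-, 1--1, 1-1-
Prime implicants: --10, -01-, -101, 00-0, 1--1, 1-1-

NONE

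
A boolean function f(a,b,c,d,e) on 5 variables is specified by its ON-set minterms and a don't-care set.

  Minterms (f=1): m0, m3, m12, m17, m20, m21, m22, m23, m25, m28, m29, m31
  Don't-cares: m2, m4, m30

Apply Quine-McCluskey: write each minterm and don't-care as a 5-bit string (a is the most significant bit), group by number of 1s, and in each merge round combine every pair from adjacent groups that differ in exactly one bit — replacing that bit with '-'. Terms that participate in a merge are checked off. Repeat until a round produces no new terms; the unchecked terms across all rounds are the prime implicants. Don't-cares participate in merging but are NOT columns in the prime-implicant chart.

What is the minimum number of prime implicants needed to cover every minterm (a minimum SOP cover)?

size-2^0 implicants → 00000(✓)  00010(✓)  00011(✓)  00100(✓)  01100(✓)  10001(✓)  10100(✓)  10101(✓)  10110(✓)  10111(✓)  11001(✓)  11100(✓)  11101(✓)  11110(✓)  11111(✓)
size-2^1 implicants → -0100(✓)  -1100(✓)  0-100(✓)  00-00  000-0  0001-  1-001(✓)  1-100(✓)  1-101(✓)  1-110(✓)  1-111(✓)  10-01(✓)  101-0(✓)  101-1(✓)  1010-(✓)  1011-(✓)  11-01(✓)  111-0(✓)  111-1(✓)  1110-(✓)  1111-(✓)
size-2^2 implicants → --100  1--01  1-1-0(✓)  1-1-1(✓)  1-10-(✓)  1-11-(✓)  101--(✓)  111--(✓)
size-2^3 implicants → 1-1--
Unchecked terms (primes): --100, 00-00, 000-0, 0001-, 1--01, 1-1--
Minterm coverage:
  m0 ⊆ 00-00,000-0
  m3 ⊆ 0001- [E]
  m12 ⊆ --100 [E]
  m17 ⊆ 1--01 [E]
  m20 ⊆ --100,1-1--
  m21 ⊆ 1--01,1-1--
  m22 ⊆ 1-1-- [E]
  m23 ⊆ 1-1-- [E]
  m25 ⊆ 1--01 [E]
  m28 ⊆ --100,1-1--
  m29 ⊆ 1--01,1-1--
  m31 ⊆ 1-1-- [E]
E = {--100, 0001-, 1--01, 1-1--}
Petrick residual → 00-00
Cover = cd'e' + a'b'd'e' + a'b'c'd + ad'e + ac  |cover|=5

5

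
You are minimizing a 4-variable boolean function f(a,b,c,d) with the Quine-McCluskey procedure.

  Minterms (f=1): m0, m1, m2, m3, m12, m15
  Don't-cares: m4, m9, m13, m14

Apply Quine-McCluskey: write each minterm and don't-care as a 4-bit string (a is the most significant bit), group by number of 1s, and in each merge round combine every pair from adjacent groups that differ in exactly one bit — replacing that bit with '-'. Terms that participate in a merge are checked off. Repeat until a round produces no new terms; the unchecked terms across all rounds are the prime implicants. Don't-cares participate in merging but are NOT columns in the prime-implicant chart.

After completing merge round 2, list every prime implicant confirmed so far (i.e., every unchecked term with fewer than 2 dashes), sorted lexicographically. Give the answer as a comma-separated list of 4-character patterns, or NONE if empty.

-001, -100, 0-00, 1-01

size-2^0 implicants → 0000(✓)  0001(✓)  0010(✓)  0011(✓)  0100(✓)  1001(✓)  1100(✓)  1101(✓)  1110(✓)  1111(✓)
size-2^1 implicants → -001  -100  0-00  00-0(✓)  00-1(✓)  000-(✓)  001-(✓)  1-01  11-0(✓)  11-1(✓)  110-(✓)  111-(✓)
size-2^2 implicants → 00--  11--
Unchecked terms (primes): -001, -100, 0-00, 00--, 1-01, 11--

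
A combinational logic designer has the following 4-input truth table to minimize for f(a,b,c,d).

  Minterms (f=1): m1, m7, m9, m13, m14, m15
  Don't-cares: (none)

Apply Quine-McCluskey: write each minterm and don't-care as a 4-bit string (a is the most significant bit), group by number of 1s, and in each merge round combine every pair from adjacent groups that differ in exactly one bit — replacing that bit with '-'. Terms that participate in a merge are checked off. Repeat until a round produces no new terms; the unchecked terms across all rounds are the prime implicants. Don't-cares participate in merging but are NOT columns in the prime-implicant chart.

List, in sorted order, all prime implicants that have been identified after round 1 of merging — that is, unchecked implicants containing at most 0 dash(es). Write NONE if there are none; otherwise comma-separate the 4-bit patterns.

size-2^0 implicants → 0001(✓)  0111(✓)  1001(✓)  1101(✓)  1110(✓)  1111(✓)
size-2^1 implicants → -001  -111  1-01  11-1  111-
Unchecked terms (primes): -001, -111, 1-01, 11-1, 111-

NONE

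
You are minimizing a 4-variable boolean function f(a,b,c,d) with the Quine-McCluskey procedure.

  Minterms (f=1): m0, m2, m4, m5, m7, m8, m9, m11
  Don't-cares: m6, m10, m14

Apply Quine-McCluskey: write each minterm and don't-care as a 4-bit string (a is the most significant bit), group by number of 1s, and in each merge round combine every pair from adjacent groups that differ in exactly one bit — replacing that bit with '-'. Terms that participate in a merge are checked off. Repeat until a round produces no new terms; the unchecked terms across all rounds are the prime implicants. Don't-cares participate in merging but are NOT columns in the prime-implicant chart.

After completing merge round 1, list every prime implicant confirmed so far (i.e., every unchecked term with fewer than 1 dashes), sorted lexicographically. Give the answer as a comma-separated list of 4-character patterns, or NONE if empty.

NONE

[col 0] 0000*, 0010*, 0100*, 0101*, 0110*, 0111*, 1000*, 1001*, 1010*, 1011*, 1110*
[col 1] -000*, -010*, -110*, 0-00*, 0-10*, 00-0*, 01-0*, 01-1*, 010-*, 011-*, 1-10*, 10-0*, 10-1*, 100-*, 101-*
[col 2] --10, -0-0, 0--0, 01--, 10--
Prime implicants: --10, -0-0, 0--0, 01--, 10--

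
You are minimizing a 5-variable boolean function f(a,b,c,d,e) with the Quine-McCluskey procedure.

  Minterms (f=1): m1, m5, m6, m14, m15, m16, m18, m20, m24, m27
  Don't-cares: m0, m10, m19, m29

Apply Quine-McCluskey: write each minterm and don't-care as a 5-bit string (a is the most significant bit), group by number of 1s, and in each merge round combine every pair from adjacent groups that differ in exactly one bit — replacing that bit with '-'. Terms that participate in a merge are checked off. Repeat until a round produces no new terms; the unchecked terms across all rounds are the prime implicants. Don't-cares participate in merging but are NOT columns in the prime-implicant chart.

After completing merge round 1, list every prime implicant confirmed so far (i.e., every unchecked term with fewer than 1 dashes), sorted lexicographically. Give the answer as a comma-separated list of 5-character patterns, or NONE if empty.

size-2^0 implicants → 00000(✓)  00001(✓)  00101(✓)  00110(✓)  01010(✓)  01110(✓)  01111(✓)  10000(✓)  10010(✓)  10011(✓)  10100(✓)  11000(✓)  11011(✓)  11101
size-2^1 implicants → -0000  0-110  00-01  0000-  01-10  0111-  1-000  1-011  10-00  100-0  1001-
Unchecked terms (primes): -0000, 0-110, 00-01, 0000-, 01-10, 0111-, 1-000, 1-011, 10-00, 100-0, 1001-, 11101

11101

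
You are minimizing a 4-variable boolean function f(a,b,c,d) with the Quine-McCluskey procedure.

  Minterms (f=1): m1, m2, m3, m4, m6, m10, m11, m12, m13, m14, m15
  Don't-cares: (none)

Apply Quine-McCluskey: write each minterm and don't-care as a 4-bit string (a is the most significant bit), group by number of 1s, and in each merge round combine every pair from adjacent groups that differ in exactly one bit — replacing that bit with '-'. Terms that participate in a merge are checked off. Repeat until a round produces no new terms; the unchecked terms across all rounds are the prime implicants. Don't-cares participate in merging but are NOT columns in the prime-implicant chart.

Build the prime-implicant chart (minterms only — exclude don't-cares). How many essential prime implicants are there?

3

[col 0] 0001*, 0010*, 0011*, 0100*, 0110*, 1010*, 1011*, 1100*, 1101*, 1110*, 1111*
[col 1] -010*, -011*, -100*, -110*, 0-10*, 00-1, 001-*, 01-0*, 1-10*, 1-11*, 101-*, 11-0*, 11-1*, 110-*, 111-*
[col 2] --10, -01-, -1-0, 1-1-, 11--
Prime implicants: --10, -01-, -1-0, 00-1, 1-1-, 11--
PI chart (minterm → PIs covering it):
  1 | 00-1  (sole → essential)
  2 | --10,-01-
  3 | -01-,00-1
  4 | -1-0  (sole → essential)
  6 | --10,-1-0
  10 | --10,-01-,1-1-
  11 | -01-,1-1-
  12 | -1-0,11--
  13 | 11--  (sole → essential)
  14 | --10,-1-0,1-1-,11--
  15 | 1-1-,11--
Essential prime implicants: -1-0, 00-1, 11--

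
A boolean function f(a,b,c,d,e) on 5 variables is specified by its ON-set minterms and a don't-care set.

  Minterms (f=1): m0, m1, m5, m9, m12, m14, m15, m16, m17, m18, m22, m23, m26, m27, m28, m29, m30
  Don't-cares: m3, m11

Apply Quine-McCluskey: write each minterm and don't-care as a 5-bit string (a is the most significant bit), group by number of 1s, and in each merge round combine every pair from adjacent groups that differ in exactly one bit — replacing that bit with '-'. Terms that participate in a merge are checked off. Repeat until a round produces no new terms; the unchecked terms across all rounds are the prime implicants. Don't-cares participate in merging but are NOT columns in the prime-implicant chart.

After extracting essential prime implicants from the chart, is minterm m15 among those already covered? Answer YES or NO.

NO

[col 0] 00000*, 00001*, 00011*, 00101*, 01001*, 01011*, 01100*, 01110*, 01111*, 10000*, 10001*, 10010*, 10110*, 10111*, 11010*, 11011*, 11100*, 11101*, 11110*
[col 1] -0000*, -0001*, -1011, -1100*, -1110*, 0-001*, 0-011*, 00-01, 000-1*, 0000-*, 01-11, 010-1*, 011-0*, 0111-, 1-010*, 1-110*, 10-10*, 100-0, 1000-*, 1011-, 11-10*, 1101-, 111-0*, 1110-
[col 2] -000-, -11-0, 0-0-1, 1--10
Prime implicants: -000-, -1011, -11-0, 0-0-1, 00-01, 01-11, 0111-, 1--10, 100-0, 1011-, 1101-, 1110-
PI chart (minterm → PIs covering it):
  0 | -000-  (sole → essential)
  1 | -000-,0-0-1,00-01
  5 | 00-01  (sole → essential)
  9 | 0-0-1  (sole → essential)
  12 | -11-0  (sole → essential)
  14 | -11-0,0111-
  15 | 01-11,0111-
  16 | -000-,100-0
  17 | -000-  (sole → essential)
  18 | 1--10,100-0
  22 | 1--10,1011-
  23 | 1011-  (sole → essential)
  26 | 1--10,1101-
  27 | -1011,1101-
  28 | -11-0,1110-
  29 | 1110-  (sole → essential)
  30 | -11-0,1--10
Essential prime implicants: -000-, -11-0, 0-0-1, 00-01, 1011-, 1110-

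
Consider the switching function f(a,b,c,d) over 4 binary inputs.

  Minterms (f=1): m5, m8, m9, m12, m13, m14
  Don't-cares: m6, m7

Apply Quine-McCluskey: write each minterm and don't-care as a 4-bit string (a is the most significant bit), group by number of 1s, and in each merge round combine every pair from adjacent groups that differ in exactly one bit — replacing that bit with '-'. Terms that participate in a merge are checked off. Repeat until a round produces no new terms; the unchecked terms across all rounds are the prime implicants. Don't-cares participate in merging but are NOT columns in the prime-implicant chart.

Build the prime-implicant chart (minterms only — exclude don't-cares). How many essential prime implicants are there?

[col 0] 0101*, 0110*, 0111*, 1000*, 1001*, 1100*, 1101*, 1110*
[col 1] -101, -110, 01-1, 011-, 1-00*, 1-01*, 100-*, 11-0, 110-*
[col 2] 1-0-
Prime implicants: -101, -110, 01-1, 011-, 1-0-, 11-0
PI chart (minterm → PIs covering it):
  5 | -101,01-1
  8 | 1-0-  (sole → essential)
  9 | 1-0-  (sole → essential)
  12 | 1-0-,11-0
  13 | -101,1-0-
  14 | -110,11-0
Essential prime implicants: 1-0-

1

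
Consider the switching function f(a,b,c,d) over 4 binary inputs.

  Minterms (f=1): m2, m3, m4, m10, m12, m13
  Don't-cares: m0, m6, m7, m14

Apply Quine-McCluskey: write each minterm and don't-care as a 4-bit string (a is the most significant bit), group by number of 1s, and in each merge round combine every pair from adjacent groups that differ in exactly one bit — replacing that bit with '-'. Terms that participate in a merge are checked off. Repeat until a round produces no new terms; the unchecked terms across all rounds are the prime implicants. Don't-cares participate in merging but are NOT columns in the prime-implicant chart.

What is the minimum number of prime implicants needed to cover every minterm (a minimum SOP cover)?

Round 0: 0000✓ 0010✓ 0011✓ 0100✓ 0110✓ 0111✓ 1010✓ 1100✓ 1101✓ 1110✓
Round 1: -010✓ -100✓ -110✓ 0-00✓ 0-10✓ 0-11✓ 00-0✓ 001-✓ 01-0✓ 011-✓ 1-10✓ 11-0✓ 110-
Round 2: --10 -1-0 0--0 0-1-
PIs = {--10, -1-0, 0--0, 0-1-, 110-}
Coverage chart:
  m2: --10,0--0,0-1-
  m3: 0-1- ←essential
  m4: -1-0,0--0
  m10: --10 ←essential
  m12: -1-0,110-
  m13: 110- ←essential
Essential: --10, 0-1-, 110-
Petrick residual → -1-0
Min cover (4 terms): cd' + bd' + a'c + abc'

4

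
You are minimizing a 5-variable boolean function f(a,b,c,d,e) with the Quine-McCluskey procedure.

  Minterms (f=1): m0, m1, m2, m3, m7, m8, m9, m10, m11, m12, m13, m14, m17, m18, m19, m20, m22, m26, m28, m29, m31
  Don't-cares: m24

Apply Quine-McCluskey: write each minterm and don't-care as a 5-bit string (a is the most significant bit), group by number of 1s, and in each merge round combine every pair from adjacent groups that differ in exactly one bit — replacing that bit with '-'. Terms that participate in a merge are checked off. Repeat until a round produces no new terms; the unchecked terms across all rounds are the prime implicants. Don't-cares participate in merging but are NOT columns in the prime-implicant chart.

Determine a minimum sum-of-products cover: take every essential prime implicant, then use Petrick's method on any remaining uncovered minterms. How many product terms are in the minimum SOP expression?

size-2^0 implicants → 00000(✓)  00001(✓)  00010(✓)  00011(✓)  00111(✓)  01000(✓)  01001(✓)  01010(✓)  01011(✓)  01100(✓)  01101(✓)  01110(✓)  10001(✓)  10010(✓)  10011(✓)  10100(✓)  10110(✓)  11000(✓)  11010(✓)  11100(✓)  11101(✓)  11111(✓)
size-2^1 implicants → -0001(✓)  -0010(✓)  -0011(✓)  -1000(✓)  -1010(✓)  -1100(✓)  -1101(✓)  0-000(✓)  0-001(✓)  0-010(✓)  0-011(✓)  00-11  000-0(✓)  000-1(✓)  0000-(✓)  0001-(✓)  01-00(✓)  01-01(✓)  01-10(✓)  010-0(✓)  010-1(✓)  0100-(✓)  0101-(✓)  011-0(✓)  0110-(✓)  1-010(✓)  1-100  10-10  100-1(✓)  1001-(✓)  101-0  11-00(✓)  110-0(✓)  111-1  1110-(✓)
size-2^2 implicants → --010  -00-1  -001-  -1-00  -10-0  -110-  0-0-0(✓)  0-0-1(✓)  0-00-(✓)  0-01-(✓)  000--(✓)  01--0  01-0-  010--(✓)
size-2^3 implicants → 0-0--
Unchecked terms (primes): --010, -00-1, -001-, -1-00, -10-0, -110-, 0-0--, 00-11, 01--0, 01-0-, 1-100, 10-10, 101-0, 111-1
Minterm coverage:
  m0 ⊆ 0-0-- [E]
  m1 ⊆ -00-1,0-0--
  m2 ⊆ --010,-001-,0-0--
  m3 ⊆ -00-1,-001-,0-0--,00-11
  m7 ⊆ 00-11 [E]
  m8 ⊆ -1-00,-10-0,0-0--,01--0,01-0-
  m9 ⊆ 0-0--,01-0-
  m10 ⊆ --010,-10-0,0-0--,01--0
  m11 ⊆ 0-0-- [E]
  m12 ⊆ -1-00,-110-,01--0,01-0-
  m13 ⊆ -110-,01-0-
  m14 ⊆ 01--0 [E]
  m17 ⊆ -00-1 [E]
  m18 ⊆ --010,-001-,10-10
  m19 ⊆ -00-1,-001-
  m20 ⊆ 1-100,101-0
  m22 ⊆ 10-10,101-0
  m26 ⊆ --010,-10-0
  m28 ⊆ -1-00,-110-,1-100
  m29 ⊆ -110-,111-1
  m31 ⊆ 111-1 [E]
E = {-00-1, 0-0--, 00-11, 01--0, 111-1}
Petrick residual → --010, -110-, 101-0
Cover = c'de' + b'c'e + bcd' + a'c' + a'b'de + a'be' + ab'ce' + abce  |cover|=8

8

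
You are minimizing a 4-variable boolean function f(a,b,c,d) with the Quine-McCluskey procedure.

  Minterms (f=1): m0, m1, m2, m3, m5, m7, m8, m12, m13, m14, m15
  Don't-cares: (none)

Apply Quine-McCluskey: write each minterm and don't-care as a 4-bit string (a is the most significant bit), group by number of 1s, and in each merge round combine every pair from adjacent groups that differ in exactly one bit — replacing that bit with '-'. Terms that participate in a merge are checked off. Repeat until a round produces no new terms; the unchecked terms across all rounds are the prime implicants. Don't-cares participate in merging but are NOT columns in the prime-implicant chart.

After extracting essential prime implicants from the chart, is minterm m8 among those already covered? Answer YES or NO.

[col 0] 0000*, 0001*, 0010*, 0011*, 0101*, 0111*, 1000*, 1100*, 1101*, 1110*, 1111*
[col 1] -000, -101*, -111*, 0-01*, 0-11*, 00-0*, 00-1*, 000-*, 001-*, 01-1*, 1-00, 11-0*, 11-1*, 110-*, 111-*
[col 2] -1-1, 0--1, 00--, 11--
Prime implicants: -000, -1-1, 0--1, 00--, 1-00, 11--
PI chart (minterm → PIs covering it):
  0 | -000,00--
  1 | 0--1,00--
  2 | 00--  (sole → essential)
  3 | 0--1,00--
  5 | -1-1,0--1
  7 | -1-1,0--1
  8 | -000,1-00
  12 | 1-00,11--
  13 | -1-1,11--
  14 | 11--  (sole → essential)
  15 | -1-1,11--
Essential prime implicants: 00--, 11--

NO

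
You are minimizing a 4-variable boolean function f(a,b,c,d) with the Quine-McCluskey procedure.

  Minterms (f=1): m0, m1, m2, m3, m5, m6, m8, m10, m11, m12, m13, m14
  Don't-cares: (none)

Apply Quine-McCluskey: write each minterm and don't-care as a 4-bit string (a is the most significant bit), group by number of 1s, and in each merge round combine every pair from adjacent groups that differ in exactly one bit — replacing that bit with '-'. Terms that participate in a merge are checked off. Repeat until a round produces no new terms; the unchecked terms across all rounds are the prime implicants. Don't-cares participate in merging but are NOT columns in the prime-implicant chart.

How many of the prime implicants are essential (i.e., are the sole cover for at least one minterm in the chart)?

[col 0] 0000*, 0001*, 0010*, 0011*, 0101*, 0110*, 1000*, 1010*, 1011*, 1100*, 1101*, 1110*
[col 1] -000*, -010*, -011*, -101, -110*, 0-01, 0-10*, 00-0*, 00-1*, 000-*, 001-*, 1-00*, 1-10*, 10-0*, 101-*, 11-0*, 110-
[col 2] --10, -0-0, -01-, 00--, 1--0
Prime implicants: --10, -0-0, -01-, -101, 0-01, 00--, 1--0, 110-
PI chart (minterm → PIs covering it):
  0 | -0-0,00--
  1 | 0-01,00--
  2 | --10,-0-0,-01-,00--
  3 | -01-,00--
  5 | -101,0-01
  6 | --10  (sole → essential)
  8 | -0-0,1--0
  10 | --10,-0-0,-01-,1--0
  11 | -01-  (sole → essential)
  12 | 1--0,110-
  13 | -101,110-
  14 | --10,1--0
Essential prime implicants: --10, -01-

2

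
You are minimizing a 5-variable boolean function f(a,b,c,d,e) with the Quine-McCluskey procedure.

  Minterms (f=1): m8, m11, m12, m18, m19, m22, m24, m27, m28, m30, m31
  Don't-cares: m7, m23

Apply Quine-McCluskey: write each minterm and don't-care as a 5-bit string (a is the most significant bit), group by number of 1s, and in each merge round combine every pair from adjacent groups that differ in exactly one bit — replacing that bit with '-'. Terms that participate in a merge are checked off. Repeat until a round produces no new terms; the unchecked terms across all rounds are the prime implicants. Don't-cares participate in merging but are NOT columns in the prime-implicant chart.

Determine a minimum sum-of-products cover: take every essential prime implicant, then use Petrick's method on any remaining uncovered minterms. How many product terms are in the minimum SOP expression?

size-2^0 implicants → 00111(✓)  01000(✓)  01011(✓)  01100(✓)  10010(✓)  10011(✓)  10110(✓)  10111(✓)  11000(✓)  11011(✓)  11100(✓)  11110(✓)  11111(✓)
size-2^1 implicants → -0111  -1000(✓)  -1011  -1100(✓)  01-00(✓)  1-011(✓)  1-110(✓)  1-111(✓)  10-10(✓)  10-11(✓)  1001-(✓)  1011-(✓)  11-00(✓)  11-11(✓)  111-0  1111-(✓)
size-2^2 implicants → -1-00  1--11  1-11-  10-1-
Unchecked terms (primes): -0111, -1-00, -1011, 1--11, 1-11-, 10-1-, 111-0
Minterm coverage:
  m8 ⊆ -1-00 [E]
  m11 ⊆ -1011 [E]
  m12 ⊆ -1-00 [E]
  m18 ⊆ 10-1- [E]
  m19 ⊆ 1--11,10-1-
  m22 ⊆ 1-11-,10-1-
  m24 ⊆ -1-00 [E]
  m27 ⊆ -1011,1--11
  m28 ⊆ -1-00,111-0
  m30 ⊆ 1-11-,111-0
  m31 ⊆ 1--11,1-11-
E = {-1-00, -1011, 10-1-}
Petrick residual → 1-11-
Cover = bd'e' + bc'de + acd + ab'd  |cover|=4

4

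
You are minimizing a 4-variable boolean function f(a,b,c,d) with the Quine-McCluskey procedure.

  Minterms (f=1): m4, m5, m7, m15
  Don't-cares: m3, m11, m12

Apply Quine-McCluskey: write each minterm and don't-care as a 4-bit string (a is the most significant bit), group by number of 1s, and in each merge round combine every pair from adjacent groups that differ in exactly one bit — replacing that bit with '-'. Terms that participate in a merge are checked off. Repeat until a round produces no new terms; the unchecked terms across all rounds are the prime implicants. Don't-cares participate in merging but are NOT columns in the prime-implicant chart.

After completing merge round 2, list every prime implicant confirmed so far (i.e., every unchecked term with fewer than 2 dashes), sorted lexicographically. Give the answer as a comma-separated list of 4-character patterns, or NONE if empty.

size-2^0 implicants → 0011(✓)  0100(✓)  0101(✓)  0111(✓)  1011(✓)  1100(✓)  1111(✓)
size-2^1 implicants → -011(✓)  -100  -111(✓)  0-11(✓)  01-1  010-  1-11(✓)
size-2^2 implicants → --11
Unchecked terms (primes): --11, -100, 01-1, 010-

-100, 01-1, 010-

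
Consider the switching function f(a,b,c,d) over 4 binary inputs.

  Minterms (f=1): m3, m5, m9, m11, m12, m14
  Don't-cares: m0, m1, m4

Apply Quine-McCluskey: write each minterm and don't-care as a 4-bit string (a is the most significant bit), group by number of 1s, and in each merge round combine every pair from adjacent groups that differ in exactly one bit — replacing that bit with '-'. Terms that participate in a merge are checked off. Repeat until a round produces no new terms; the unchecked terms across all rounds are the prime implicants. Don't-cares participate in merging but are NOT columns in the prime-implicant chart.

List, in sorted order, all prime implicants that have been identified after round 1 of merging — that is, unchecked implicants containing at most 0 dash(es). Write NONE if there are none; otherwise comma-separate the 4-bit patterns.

Round 0: 0000✓ 0001✓ 0011✓ 0100✓ 0101✓ 1001✓ 1011✓ 1100✓ 1110✓
Round 1: -001✓ -011✓ -100 0-00✓ 0-01✓ 00-1✓ 000-✓ 010-✓ 10-1✓ 11-0
Round 2: -0-1 0-0-
PIs = {-0-1, -100, 0-0-, 11-0}

NONE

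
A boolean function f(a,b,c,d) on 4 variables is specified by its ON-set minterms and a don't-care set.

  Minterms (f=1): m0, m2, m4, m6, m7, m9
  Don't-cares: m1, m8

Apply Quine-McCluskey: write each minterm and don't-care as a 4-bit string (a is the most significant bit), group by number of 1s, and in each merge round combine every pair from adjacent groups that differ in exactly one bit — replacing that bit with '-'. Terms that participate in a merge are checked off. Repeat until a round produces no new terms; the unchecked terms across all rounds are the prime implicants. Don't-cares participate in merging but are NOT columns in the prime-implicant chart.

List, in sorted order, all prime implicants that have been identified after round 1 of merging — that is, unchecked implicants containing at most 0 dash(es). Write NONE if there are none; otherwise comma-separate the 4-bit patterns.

NONE

size-2^0 implicants → 0000(✓)  0001(✓)  0010(✓)  0100(✓)  0110(✓)  0111(✓)  1000(✓)  1001(✓)
size-2^1 implicants → -000(✓)  -001(✓)  0-00(✓)  0-10(✓)  00-0(✓)  000-(✓)  01-0(✓)  011-  100-(✓)
size-2^2 implicants → -00-  0--0
Unchecked terms (primes): -00-, 0--0, 011-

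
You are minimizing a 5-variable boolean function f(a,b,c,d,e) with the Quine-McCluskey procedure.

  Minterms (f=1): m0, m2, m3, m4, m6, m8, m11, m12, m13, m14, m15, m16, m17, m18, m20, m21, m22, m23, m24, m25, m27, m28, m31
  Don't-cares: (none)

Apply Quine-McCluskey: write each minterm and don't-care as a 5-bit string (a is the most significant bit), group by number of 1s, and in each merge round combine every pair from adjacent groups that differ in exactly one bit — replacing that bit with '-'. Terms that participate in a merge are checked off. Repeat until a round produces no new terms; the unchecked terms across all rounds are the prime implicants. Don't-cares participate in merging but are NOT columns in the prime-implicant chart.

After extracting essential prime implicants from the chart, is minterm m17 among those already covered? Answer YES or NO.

NO

Round 0: 00000✓ 00010✓ 00011✓ 00100✓ 00110✓ 01000✓ 01011✓ 01100✓ 01101✓ 01110✓ 01111✓ 10000✓ 10001✓ 10010✓ 10100✓ 10101✓ 10110✓ 10111✓ 11000✓ 11001✓ 11011✓ 11100✓ 11111✓
Round 1: -0000✓ -0010✓ -0100✓ -0110✓ -1000✓ -1011✓ -1100✓ -1111✓ 0-000✓ 0-011 0-100✓ 0-110✓ 00-00✓ 00-10✓ 000-0✓ 0001- 001-0✓ 01-00✓ 01-11✓ 011-0✓ 011-1✓ 0110-✓ 0111-✓ 1-000✓ 1-001✓ 1-100✓ 1-111 10-00✓ 10-01✓ 10-10✓ 100-0✓ 1000-✓ 101-0✓ 101-1✓ 1010-✓ 1011-✓ 11-00✓ 11-11✓ 110-1 1100-✓
Round 2: --000✓ --100✓ -0-00✓ -0-10✓ -00-0✓ -01-0✓ -1-00✓ -1-11 0--00✓ 0-1-0 00--0✓ 011-- 1--00✓ 1-00- 10--0✓ 10-0- 101--
Round 3: ---00 -0--0
PIs = {---00, -0--0, -1-11, 0-011, 0-1-0, 0001-, 011--, 1-00-, 1-111, 10-0-, 101--, 110-1}
Coverage chart:
  m0: ---00,-0--0
  m2: -0--0,0001-
  m3: 0-011,0001-
  m4: ---00,-0--0,0-1-0
  m6: -0--0,0-1-0
  m8: ---00 ←essential
  m11: -1-11,0-011
  m12: ---00,0-1-0,011--
  m13: 011-- ←essential
  m14: 0-1-0,011--
  m15: -1-11,011--
  m16: ---00,-0--0,1-00-,10-0-
  m17: 1-00-,10-0-
  m18: -0--0 ←essential
  m20: ---00,-0--0,10-0-,101--
  m21: 10-0-,101--
  m22: -0--0,101--
  m23: 1-111,101--
  m24: ---00,1-00-
  m25: 1-00-,110-1
  m27: -1-11,110-1
  m28: ---00 ←essential
  m31: -1-11,1-111
Essential: ---00, -0--0, 011--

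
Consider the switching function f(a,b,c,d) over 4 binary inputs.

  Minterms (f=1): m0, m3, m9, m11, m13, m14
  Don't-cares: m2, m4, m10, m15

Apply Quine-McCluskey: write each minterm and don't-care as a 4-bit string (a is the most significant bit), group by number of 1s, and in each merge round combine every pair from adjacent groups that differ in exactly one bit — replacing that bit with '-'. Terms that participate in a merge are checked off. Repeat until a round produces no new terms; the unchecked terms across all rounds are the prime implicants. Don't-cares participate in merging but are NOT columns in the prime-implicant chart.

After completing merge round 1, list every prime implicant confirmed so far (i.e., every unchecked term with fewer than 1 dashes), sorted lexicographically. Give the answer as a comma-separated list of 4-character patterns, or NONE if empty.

[col 0] 0000*, 0010*, 0011*, 0100*, 1001*, 1010*, 1011*, 1101*, 1110*, 1111*
[col 1] -010*, -011*, 0-00, 00-0, 001-*, 1-01*, 1-10*, 1-11*, 10-1*, 101-*, 11-1*, 111-*
[col 2] -01-, 1--1, 1-1-
Prime implicants: -01-, 0-00, 00-0, 1--1, 1-1-

NONE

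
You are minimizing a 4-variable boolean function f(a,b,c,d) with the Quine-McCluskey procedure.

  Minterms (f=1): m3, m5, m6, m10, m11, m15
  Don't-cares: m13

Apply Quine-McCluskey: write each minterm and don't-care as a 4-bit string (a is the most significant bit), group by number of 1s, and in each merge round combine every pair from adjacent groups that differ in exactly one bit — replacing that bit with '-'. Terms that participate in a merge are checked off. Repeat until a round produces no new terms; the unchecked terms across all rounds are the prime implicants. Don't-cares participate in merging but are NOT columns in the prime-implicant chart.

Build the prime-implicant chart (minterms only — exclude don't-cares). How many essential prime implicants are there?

4

Round 0: 0011✓ 0101✓ 0110 1010✓ 1011✓ 1101✓ 1111✓
Round 1: -011 -101 1-11 101- 11-1
PIs = {-011, -101, 0110, 1-11, 101-, 11-1}
Coverage chart:
  m3: -011 ←essential
  m5: -101 ←essential
  m6: 0110 ←essential
  m10: 101- ←essential
  m11: -011,1-11,101-
  m15: 1-11,11-1
Essential: -011, -101, 0110, 101-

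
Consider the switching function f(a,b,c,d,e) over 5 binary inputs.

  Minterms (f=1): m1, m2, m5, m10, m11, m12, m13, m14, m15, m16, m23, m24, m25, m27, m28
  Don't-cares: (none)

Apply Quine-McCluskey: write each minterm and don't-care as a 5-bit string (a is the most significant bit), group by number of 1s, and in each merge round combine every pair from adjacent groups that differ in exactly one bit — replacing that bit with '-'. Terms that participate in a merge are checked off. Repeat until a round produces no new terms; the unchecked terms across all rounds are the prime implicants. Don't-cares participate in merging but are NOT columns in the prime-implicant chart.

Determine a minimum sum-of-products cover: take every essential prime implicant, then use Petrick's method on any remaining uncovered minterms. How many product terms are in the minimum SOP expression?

Round 0: 00001✓ 00010✓ 00101✓ 01010✓ 01011✓ 01100✓ 01101✓ 01110✓ 01111✓ 10000✓ 10111 11000✓ 11001✓ 11011✓ 11100✓
Round 1: -1011 -1100 0-010 0-101 00-01 01-10✓ 01-11✓ 0101-✓ 011-0✓ 011-1✓ 0110-✓ 0111-✓ 1-000 11-00 110-1 1100-
Round 2: 01-1- 011--
PIs = {-1011, -1100, 0-010, 0-101, 00-01, 01-1-, 011--, 1-000, 10111, 11-00, 110-1, 1100-}
Coverage chart:
  m1: 00-01 ←essential
  m2: 0-010 ←essential
  m5: 0-101,00-01
  m10: 0-010,01-1-
  m11: -1011,01-1-
  m12: -1100,011--
  m13: 0-101,011--
  m14: 01-1-,011--
  m15: 01-1-,011--
  m16: 1-000 ←essential
  m23: 10111 ←essential
  m24: 1-000,11-00,1100-
  m25: 110-1,1100-
  m27: -1011,110-1
  m28: -1100,11-00
Essential: 0-010, 00-01, 1-000, 10111
Petrick residual → -1011, -1100, 011--, 110-1
Min cover (8 terms): bc'de + bcd'e' + a'c'de' + a'b'd'e + a'bc + ac'd'e' + ab'cde + abc'e

8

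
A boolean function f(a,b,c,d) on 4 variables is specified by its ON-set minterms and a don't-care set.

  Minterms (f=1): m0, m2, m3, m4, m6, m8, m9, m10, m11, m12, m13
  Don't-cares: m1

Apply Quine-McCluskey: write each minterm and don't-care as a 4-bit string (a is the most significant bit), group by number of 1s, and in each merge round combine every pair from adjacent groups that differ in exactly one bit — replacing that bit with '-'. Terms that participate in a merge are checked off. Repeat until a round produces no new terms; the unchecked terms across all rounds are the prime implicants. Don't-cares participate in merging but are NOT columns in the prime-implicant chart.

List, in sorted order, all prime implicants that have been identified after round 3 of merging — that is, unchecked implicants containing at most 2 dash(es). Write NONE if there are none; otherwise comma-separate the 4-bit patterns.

size-2^0 implicants → 0000(✓)  0001(✓)  0010(✓)  0011(✓)  0100(✓)  0110(✓)  1000(✓)  1001(✓)  1010(✓)  1011(✓)  1100(✓)  1101(✓)
size-2^1 implicants → -000(✓)  -001(✓)  -010(✓)  -011(✓)  -100(✓)  0-00(✓)  0-10(✓)  00-0(✓)  00-1(✓)  000-(✓)  001-(✓)  01-0(✓)  1-00(✓)  1-01(✓)  10-0(✓)  10-1(✓)  100-(✓)  101-(✓)  110-(✓)
size-2^2 implicants → --00  -0-0(✓)  -0-1(✓)  -00-(✓)  -01-(✓)  0--0  00--(✓)  1-0-  10--(✓)
size-2^3 implicants → -0--
Unchecked terms (primes): --00, -0--, 0--0, 1-0-

--00, 0--0, 1-0-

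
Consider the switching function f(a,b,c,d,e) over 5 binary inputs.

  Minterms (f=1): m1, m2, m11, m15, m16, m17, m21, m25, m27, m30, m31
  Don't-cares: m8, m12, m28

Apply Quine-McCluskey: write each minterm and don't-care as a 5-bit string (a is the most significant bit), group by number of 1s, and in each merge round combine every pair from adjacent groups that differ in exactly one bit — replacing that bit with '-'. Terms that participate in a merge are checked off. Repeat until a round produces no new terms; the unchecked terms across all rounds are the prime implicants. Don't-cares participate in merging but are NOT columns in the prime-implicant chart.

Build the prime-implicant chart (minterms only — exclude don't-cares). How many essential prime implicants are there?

5

[col 0] 00001*, 00010, 01000*, 01011*, 01100*, 01111*, 10000*, 10001*, 10101*, 11001*, 11011*, 11100*, 11110*, 11111*
[col 1] -0001, -1011*, -1100, -1111*, 01-00, 01-11*, 1-001, 10-01, 1000-, 11-11*, 110-1, 111-0, 1111-
[col 2] -1-11
Prime implicants: -0001, -1-11, -1100, 00010, 01-00, 1-001, 10-01, 1000-, 110-1, 111-0, 1111-
PI chart (minterm → PIs covering it):
  1 | -0001  (sole → essential)
  2 | 00010  (sole → essential)
  11 | -1-11  (sole → essential)
  15 | -1-11  (sole → essential)
  16 | 1000-  (sole → essential)
  17 | -0001,1-001,10-01,1000-
  21 | 10-01  (sole → essential)
  25 | 1-001,110-1
  27 | -1-11,110-1
  30 | 111-0,1111-
  31 | -1-11,1111-
Essential prime implicants: -0001, -1-11, 00010, 10-01, 1000-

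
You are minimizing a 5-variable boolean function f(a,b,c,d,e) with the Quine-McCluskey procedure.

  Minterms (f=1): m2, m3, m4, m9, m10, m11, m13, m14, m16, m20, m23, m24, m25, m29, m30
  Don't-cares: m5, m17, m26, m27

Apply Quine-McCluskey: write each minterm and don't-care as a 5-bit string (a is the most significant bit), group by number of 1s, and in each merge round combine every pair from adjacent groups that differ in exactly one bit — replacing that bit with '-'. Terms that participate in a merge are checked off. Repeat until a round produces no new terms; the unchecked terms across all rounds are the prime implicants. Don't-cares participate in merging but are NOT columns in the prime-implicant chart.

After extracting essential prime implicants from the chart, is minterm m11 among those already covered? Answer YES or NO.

Round 0: 00010✓ 00011✓ 00100✓ 00101✓ 01001✓ 01010✓ 01011✓ 01101✓ 01110✓ 10000✓ 10001✓ 10100✓ 10111 11000✓ 11001✓ 11010✓ 11011✓ 11101✓ 11110✓
Round 1: -0100 -1001✓ -1010✓ -1011✓ -1101✓ -1110✓ 0-010✓ 0-011✓ 0-101 0001-✓ 0010- 01-01✓ 01-10✓ 010-1✓ 0101-✓ 1-000✓ 1-001✓ 10-00 1000-✓ 11-01✓ 11-10✓ 110-0✓ 110-1✓ 1100-✓ 1101-✓
Round 2: -1-01 -1-10 -10-1 -101- 0-01- 1-00- 110--
PIs = {-0100, -1-01, -1-10, -10-1, -101-, 0-01-, 0-101, 0010-, 1-00-, 10-00, 10111, 110--}
Coverage chart:
  m2: 0-01- ←essential
  m3: 0-01- ←essential
  m4: -0100,0010-
  m9: -1-01,-10-1
  m10: -1-10,-101-,0-01-
  m11: -10-1,-101-,0-01-
  m13: -1-01,0-101
  m14: -1-10 ←essential
  m16: 1-00-,10-00
  m20: -0100,10-00
  m23: 10111 ←essential
  m24: 1-00-,110--
  m25: -1-01,-10-1,1-00-,110--
  m29: -1-01 ←essential
  m30: -1-10 ←essential
Essential: -1-01, -1-10, 0-01-, 10111

YES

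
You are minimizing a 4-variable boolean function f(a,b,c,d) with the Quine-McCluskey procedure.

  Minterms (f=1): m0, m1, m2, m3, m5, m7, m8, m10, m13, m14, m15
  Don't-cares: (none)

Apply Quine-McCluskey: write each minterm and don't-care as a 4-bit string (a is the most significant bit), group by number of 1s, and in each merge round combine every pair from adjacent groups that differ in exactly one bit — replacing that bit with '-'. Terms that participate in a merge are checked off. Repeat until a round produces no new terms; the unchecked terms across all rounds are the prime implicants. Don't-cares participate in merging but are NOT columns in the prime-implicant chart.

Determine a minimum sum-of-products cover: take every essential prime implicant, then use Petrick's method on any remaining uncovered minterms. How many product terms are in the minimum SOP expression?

4

[col 0] 0000*, 0001*, 0010*, 0011*, 0101*, 0111*, 1000*, 1010*, 1101*, 1110*, 1111*
[col 1] -000*, -010*, -101*, -111*, 0-01*, 0-11*, 00-0*, 00-1*, 000-*, 001-*, 01-1*, 1-10, 10-0*, 11-1*, 111-
[col 2] -0-0, -1-1, 0--1, 00--
Prime implicants: -0-0, -1-1, 0--1, 00--, 1-10, 111-
PI chart (minterm → PIs covering it):
  0 | -0-0,00--
  1 | 0--1,00--
  2 | -0-0,00--
  3 | 0--1,00--
  5 | -1-1,0--1
  7 | -1-1,0--1
  8 | -0-0  (sole → essential)
  10 | -0-0,1-10
  13 | -1-1  (sole → essential)
  14 | 1-10,111-
  15 | -1-1,111-
Essential prime implicants: -0-0, -1-1
Petrick residual → 0--1, 1-10
Minimum SOP uses 4 PIs: b'd' + bd + a'd + acd'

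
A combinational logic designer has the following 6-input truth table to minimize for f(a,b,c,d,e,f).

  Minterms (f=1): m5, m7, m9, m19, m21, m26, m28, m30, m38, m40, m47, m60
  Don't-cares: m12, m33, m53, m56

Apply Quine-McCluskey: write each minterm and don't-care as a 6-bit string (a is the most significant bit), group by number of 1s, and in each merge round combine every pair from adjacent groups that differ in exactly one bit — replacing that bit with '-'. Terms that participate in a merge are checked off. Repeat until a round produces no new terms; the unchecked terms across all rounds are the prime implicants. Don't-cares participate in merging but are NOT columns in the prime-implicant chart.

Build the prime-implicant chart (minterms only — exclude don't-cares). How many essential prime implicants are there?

7

[col 0] 000101*, 000111*, 001001, 001100*, 010011, 010101*, 011010*, 011100*, 011110*, 100001, 100110, 101000*, 101111, 110101*, 111000*, 111100*
[col 1] -10101, -11100, 0-0101, 0-1100, 0001-1, 011-10, 0111-0, 1-1000, 111-00
Prime implicants: -10101, -11100, 0-0101, 0-1100, 0001-1, 001001, 010011, 011-10, 0111-0, 1-1000, 100001, 100110, 101111, 111-00
PI chart (minterm → PIs covering it):
  5 | 0-0101,0001-1
  7 | 0001-1  (sole → essential)
  9 | 001001  (sole → essential)
  19 | 010011  (sole → essential)
  21 | -10101,0-0101
  26 | 011-10  (sole → essential)
  28 | -11100,0-1100,0111-0
  30 | 011-10,0111-0
  38 | 100110  (sole → essential)
  40 | 1-1000  (sole → essential)
  47 | 101111  (sole → essential)
  60 | -11100,111-00
Essential prime implicants: 0001-1, 001001, 010011, 011-10, 1-1000, 100110, 101111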